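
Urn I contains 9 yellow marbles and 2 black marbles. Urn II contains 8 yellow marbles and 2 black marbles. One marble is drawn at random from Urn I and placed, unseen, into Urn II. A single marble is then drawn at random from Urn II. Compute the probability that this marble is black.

24/121

Condition on how many of the transferred marbles are black (from Urn I: 2 black of 11; then Urn II has 11 total).
  0 black: C(2,0)C(9,1)/C(11,1) = 9/11; then P = 2/11
  1 black: C(2,1)C(9,0)/C(11,1) = 2/11; then P = 3/11
P(black from Urn II) = 24/121 ≈ 0.1983.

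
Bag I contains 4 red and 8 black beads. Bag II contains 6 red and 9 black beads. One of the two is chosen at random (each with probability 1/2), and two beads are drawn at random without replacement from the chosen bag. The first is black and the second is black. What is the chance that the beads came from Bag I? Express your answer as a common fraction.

P(E | Bag I) = 14/33; P(E | Bag II) = 12/35.
P(E) = 1/2·14/33 + 1/2·12/35 = 443/1155.
By Bayes' rule, P(Bag I | E) = 7/33 / 443/1155 = 245/443 ≈ 0.5530.

245/443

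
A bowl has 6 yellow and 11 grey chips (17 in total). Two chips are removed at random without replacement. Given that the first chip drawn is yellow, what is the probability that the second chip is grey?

11/16

After removing 1 yellow, the bowl has 11 grey out of 16 remaining.
P(second is grey | given) = 11/16 ≈ 0.6875.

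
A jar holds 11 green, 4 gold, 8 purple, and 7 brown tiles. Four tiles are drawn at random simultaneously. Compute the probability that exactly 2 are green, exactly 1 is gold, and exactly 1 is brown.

Unordered draws without replacement: count favorable combinations over C(30,4).
Favorable = C(11,2) · C(4,1) · C(8,0) · C(7,1) = 1540; total = C(30,4) = 27405.
P = 1540/27405 = 44/783 ≈ 0.0562.

44/783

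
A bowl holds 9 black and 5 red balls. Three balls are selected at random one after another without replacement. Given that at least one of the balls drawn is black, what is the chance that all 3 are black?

P(all 3 black) = C(9,3)/C(14,3) = 3/13; P(at least one black) = 1 − C(5,3)/C(14,3) = 177/182.
Since 'all 3 black' ⊆ 'at least one black', P(all 3 | at least one) = 3/13 / 177/182 = 14/59 ≈ 0.2373.

14/59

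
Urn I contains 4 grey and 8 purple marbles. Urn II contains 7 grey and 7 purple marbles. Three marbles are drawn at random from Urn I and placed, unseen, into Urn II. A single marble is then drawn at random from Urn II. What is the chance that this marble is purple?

9/17

Condition on how many of the transferred marbles are purple (from Urn I: 8 purple of 12; then Urn II has 17 total).
  0 purple: C(8,0)C(4,3)/C(12,3) = 1/55; then P = 7/17
  1 purple: C(8,1)C(4,2)/C(12,3) = 12/55; then P = 8/17
  2 purple: C(8,2)C(4,1)/C(12,3) = 28/55; then P = 9/17
  3 purple: C(8,3)C(4,0)/C(12,3) = 14/55; then P = 10/17
P(purple from Urn II) = 9/17 ≈ 0.5294.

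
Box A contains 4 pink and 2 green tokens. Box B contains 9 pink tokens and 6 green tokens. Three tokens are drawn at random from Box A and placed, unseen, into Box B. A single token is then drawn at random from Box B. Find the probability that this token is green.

Condition on how many of the transferred tokens are green (from Box A: 2 green of 6; then Box B has 18 total).
  0 green: C(2,0)C(4,3)/C(6,3) = 1/5; then P = 6/18
  1 green: C(2,1)C(4,2)/C(6,3) = 3/5; then P = 7/18
  2 green: C(2,2)C(4,1)/C(6,3) = 1/5; then P = 8/18
P(green from Box B) = 7/18 ≈ 0.3889.

7/18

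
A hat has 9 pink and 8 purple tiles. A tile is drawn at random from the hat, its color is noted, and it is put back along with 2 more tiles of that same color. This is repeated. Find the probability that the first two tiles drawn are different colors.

144/323

Either pink then purple, or purple then pink; after the first draw the total is 19.
P = (9/17)·(8/19) + (8/17)·(9/19) = 144/323 ≈ 0.4458.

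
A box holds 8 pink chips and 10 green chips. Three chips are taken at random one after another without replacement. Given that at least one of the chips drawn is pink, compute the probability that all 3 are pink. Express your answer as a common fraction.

P(all 3 pink) = C(8,3)/C(18,3) = 7/102; P(at least one pink) = 1 − C(10,3)/C(18,3) = 29/34.
Since 'all 3 pink' ⊆ 'at least one pink', P(all 3 | at least one) = 7/102 / 29/34 = 7/87 ≈ 0.0805.

7/87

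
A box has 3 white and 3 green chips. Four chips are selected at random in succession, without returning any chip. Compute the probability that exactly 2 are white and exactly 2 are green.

Unordered draws without replacement: count favorable combinations over C(6,4).
Favorable = C(3,2) · C(3,2) = 9; total = C(6,4) = 15.
P = 9/15 = 3/5 ≈ 0.6000.

3/5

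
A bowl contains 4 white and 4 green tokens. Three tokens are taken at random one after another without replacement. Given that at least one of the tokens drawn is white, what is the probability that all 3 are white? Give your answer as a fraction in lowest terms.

P(all 3 white) = C(4,3)/C(8,3) = 1/14; P(at least one white) = 1 − C(4,3)/C(8,3) = 13/14.
Since 'all 3 white' ⊆ 'at least one white', P(all 3 | at least one) = 1/14 / 13/14 = 1/13 ≈ 0.0769.

1/13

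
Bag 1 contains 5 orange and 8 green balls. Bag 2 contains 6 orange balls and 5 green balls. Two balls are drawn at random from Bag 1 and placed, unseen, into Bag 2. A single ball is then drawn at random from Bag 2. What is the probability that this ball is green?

Condition on how many of the transferred balls are green (from Bag 1: 8 green of 13; then Bag 2 has 13 total).
  0 green: C(8,0)C(5,2)/C(13,2) = 5/39; then P = 5/13
  1 green: C(8,1)C(5,1)/C(13,2) = 20/39; then P = 6/13
  2 green: C(8,2)C(5,0)/C(13,2) = 14/39; then P = 7/13
P(green from Bag 2) = 81/169 ≈ 0.4793.

81/169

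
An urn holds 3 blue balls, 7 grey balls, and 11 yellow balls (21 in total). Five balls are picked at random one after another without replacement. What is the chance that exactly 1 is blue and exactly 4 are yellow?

110/2261

Unordered draws without replacement: count favorable combinations over C(21,5).
Favorable = C(3,1) · C(7,0) · C(11,4) = 990; total = C(21,5) = 20349.
P = 990/20349 = 110/2261 ≈ 0.0487.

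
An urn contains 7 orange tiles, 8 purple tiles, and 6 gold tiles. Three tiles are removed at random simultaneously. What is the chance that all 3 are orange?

Unordered draws without replacement: count favorable combinations over C(21,3).
Favorable = C(7,3) · C(8,0) · C(6,0) = 35; total = C(21,3) = 1330.
P = 35/1330 = 1/38 ≈ 0.0263.

1/38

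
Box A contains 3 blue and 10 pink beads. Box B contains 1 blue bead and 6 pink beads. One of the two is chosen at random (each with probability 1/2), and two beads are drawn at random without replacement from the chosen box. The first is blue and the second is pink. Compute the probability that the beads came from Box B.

P(E | Box A) = 5/26; P(E | Box B) = 1/7.
P(E) = 1/2·5/26 + 1/2·1/7 = 61/364.
By Bayes' rule, P(Box B | E) = 1/14 / 61/364 = 26/61 ≈ 0.4262.

26/61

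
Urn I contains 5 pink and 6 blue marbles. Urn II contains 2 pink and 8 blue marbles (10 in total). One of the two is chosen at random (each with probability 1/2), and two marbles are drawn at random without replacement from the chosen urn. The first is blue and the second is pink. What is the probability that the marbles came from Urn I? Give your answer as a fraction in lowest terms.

135/223

P(E | Urn I) = 3/11; P(E | Urn II) = 8/45.
P(E) = 1/2·3/11 + 1/2·8/45 = 223/990.
By Bayes' rule, P(Urn I | E) = 3/22 / 223/990 = 135/223 ≈ 0.6054.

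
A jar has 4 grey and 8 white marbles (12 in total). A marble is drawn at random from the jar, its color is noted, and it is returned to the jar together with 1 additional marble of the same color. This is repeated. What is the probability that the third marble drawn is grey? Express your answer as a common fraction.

Sum over the four possibilities for the first two draws (grey/not-grey each), tracking how the grey count and total change by +1 per draw.
P(third is grey) = 1/3 ≈ 0.3333. (In a Pólya urn every draw has the same marginal probability 4/12.)

1/3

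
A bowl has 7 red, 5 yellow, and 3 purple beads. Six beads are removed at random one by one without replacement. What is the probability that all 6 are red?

Unordered draws without replacement: count favorable combinations over C(15,6).
Favorable = C(7,6) · C(5,0) · C(3,0) = 7; total = C(15,6) = 5005.
P = 7/5005 = 1/715 ≈ 0.0014.

1/715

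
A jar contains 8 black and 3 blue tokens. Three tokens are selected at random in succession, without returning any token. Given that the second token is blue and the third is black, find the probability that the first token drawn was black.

P(first=black and the second token is blue and the third is black) = (8/11)·(3/10)·(7/9) = 28/165.
P(E) = Σ over first color = 28/165 + 8/165 = 12/55.
By Bayes, P(first=black | E) = 28/165 / 12/55 = 7/9 ≈ 0.7778.

7/9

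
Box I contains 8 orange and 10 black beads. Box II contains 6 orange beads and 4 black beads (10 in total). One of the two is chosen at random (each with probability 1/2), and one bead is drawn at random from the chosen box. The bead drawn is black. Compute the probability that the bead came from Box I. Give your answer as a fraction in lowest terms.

25/43

P(black | Box I) = 5/9; P(black | Box II) = 2/5.
P(black) = 1/2·5/9 + 1/2·2/5 = 43/90.
By Bayes' rule, P(Box I | black) = 5/18 / 43/90 = 25/43 ≈ 0.5814.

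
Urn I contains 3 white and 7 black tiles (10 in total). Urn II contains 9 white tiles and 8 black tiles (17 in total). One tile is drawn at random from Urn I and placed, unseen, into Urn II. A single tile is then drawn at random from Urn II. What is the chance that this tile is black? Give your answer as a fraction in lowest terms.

29/60

Condition on how many of the transferred tiles are black (from Urn I: 7 black of 10; then Urn II has 18 total).
  0 black: C(7,0)C(3,1)/C(10,1) = 3/10; then P = 8/18
  1 black: C(7,1)C(3,0)/C(10,1) = 7/10; then P = 9/18
P(black from Urn II) = 29/60 ≈ 0.4833.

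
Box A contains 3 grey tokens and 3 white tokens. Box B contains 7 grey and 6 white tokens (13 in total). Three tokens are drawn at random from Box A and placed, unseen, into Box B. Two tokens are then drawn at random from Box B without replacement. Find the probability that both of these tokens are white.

41/200

Condition on how many of the transferred tokens are white (from Box A: 3 white of 6; then Box B has 16 total).
  0 white: C(3,0)C(3,3)/C(6,3) = 1/20; then P = C(6,2)/C(16,2) = 1/8
  1 white: C(3,1)C(3,2)/C(6,3) = 9/20; then P = C(7,2)/C(16,2) = 7/40
  2 white: C(3,2)C(3,1)/C(6,3) = 9/20; then P = C(8,2)/C(16,2) = 7/30
  3 white: C(3,3)C(3,0)/C(6,3) = 1/20; then P = C(9,2)/C(16,2) = 3/10
P(both white) = 41/200 ≈ 0.2050.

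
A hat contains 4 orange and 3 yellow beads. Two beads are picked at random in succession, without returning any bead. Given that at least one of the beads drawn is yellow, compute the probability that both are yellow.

P(both yellow) = C(3,2)/C(7,2) = 1/7; P(at least one yellow) = 1 − C(4,2)/C(7,2) = 5/7.
Since 'both yellow' ⊆ 'at least one yellow', P(both | at least one) = 1/7 / 5/7 = 1/5 ≈ 0.2000.

1/5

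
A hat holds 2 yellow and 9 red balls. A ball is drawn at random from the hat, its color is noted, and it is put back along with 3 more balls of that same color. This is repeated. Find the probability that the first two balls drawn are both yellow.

5/77

After a yellow draw the hat holds 5 yellow out of 14.
P = (2/11)·(5/14) = 5/77 ≈ 0.0649.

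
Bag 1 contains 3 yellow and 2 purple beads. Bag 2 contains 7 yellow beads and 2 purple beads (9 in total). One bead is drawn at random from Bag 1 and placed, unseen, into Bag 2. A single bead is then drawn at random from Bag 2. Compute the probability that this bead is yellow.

19/25

Condition on how many of the transferred beads are yellow (from Bag 1: 3 yellow of 5; then Bag 2 has 10 total).
  0 yellow: C(3,0)C(2,1)/C(5,1) = 2/5; then P = 7/10
  1 yellow: C(3,1)C(2,0)/C(5,1) = 3/5; then P = 8/10
P(yellow from Bag 2) = 19/25 ≈ 0.7600.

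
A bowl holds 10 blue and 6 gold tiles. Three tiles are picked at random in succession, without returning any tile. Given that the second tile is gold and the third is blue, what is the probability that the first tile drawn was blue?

P(first=blue and the second tile is gold and the third is blue) = (10/16)·(6/15)·(9/14) = 9/56.
P(E) = Σ over first color = 9/56 + 5/56 = 1/4.
By Bayes, P(first=blue | E) = 9/56 / 1/4 = 9/14 ≈ 0.6429.

9/14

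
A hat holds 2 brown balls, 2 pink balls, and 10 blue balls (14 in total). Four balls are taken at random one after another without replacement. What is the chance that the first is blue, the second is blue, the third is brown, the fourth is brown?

15/2002

Multiply the conditional probability of each draw in order, without replacement, so each draw removes one from its color and from the total.
P = (10/14) · (9/13) · (2/12) · (1/11) = 15/2002 ≈ 0.0075.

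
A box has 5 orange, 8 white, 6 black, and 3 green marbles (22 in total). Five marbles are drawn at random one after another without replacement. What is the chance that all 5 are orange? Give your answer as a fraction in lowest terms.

1/26334

Unordered draws without replacement: count favorable combinations over C(22,5).
Favorable = C(5,5) · C(8,0) · C(6,0) · C(3,0) = 1; total = C(22,5) = 26334.
P = 1/26334 = 1/26334 ≈ 0.0000.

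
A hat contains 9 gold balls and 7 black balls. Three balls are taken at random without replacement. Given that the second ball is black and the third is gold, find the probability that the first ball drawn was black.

3/7

P(first=black and the second ball is black and the third is gold) = (7/16)·(6/15)·(9/14) = 9/80.
P(E) = Σ over first color = 3/20 + 9/80 = 21/80.
By Bayes, P(first=black | E) = 9/80 / 21/80 = 3/7 ≈ 0.4286.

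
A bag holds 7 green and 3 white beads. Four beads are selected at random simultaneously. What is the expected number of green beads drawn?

14/5

By linearity of expectation, E[X] = Σ P(draw i is green); by symmetry each draw (even without replacement) has P(green) = 7/10.
E[X] = 4 · 7/10 = 14/5 ≈ 2.8000.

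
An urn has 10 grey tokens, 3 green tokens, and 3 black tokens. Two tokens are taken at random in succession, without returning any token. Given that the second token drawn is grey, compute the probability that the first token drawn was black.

1/5

P(first=black and the second token drawn is grey) = (3/16)·(10/15) = 1/8.
P(the second token drawn is grey) = Σ over first color = 3/8 + 1/8 + 1/8 = 5/8.
By Bayes, P(first=black | the second token drawn is grey) = 1/8 / 5/8 = 1/5 ≈ 0.2000.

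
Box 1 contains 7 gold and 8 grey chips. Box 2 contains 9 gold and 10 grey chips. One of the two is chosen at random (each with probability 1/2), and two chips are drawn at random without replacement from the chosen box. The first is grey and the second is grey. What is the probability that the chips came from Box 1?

76/151

P(E | Box 1) = 4/15; P(E | Box 2) = 5/19.
P(E) = 1/2·4/15 + 1/2·5/19 = 151/570.
By Bayes' rule, P(Box 1 | E) = 2/15 / 151/570 = 76/151 ≈ 0.5033.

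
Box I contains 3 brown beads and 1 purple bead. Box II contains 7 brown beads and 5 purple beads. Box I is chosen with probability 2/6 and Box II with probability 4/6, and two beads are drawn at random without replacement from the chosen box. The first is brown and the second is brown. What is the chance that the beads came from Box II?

P(E | Box I) = 1/2; P(E | Box II) = 7/22.
P(E) = 1/3·1/2 + 2/3·7/22 = 25/66.
By Bayes' rule, P(Box II | E) = 7/33 / 25/66 = 14/25 ≈ 0.5600.

14/25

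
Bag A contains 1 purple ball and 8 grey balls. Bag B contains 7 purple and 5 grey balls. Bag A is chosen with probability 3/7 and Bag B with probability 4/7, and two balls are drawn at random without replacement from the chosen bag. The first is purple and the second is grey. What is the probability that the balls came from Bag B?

P(E | Bag A) = 1/9; P(E | Bag B) = 35/132.
P(E) = 3/7·1/9 + 4/7·35/132 = 46/231.
By Bayes' rule, P(Bag B | E) = 5/33 / 46/231 = 35/46 ≈ 0.7609.

35/46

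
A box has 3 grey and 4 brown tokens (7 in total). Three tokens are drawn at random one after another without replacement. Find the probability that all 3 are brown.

4/35

Unordered draws without replacement: count favorable combinations over C(7,3).
Favorable = C(3,0) · C(4,3) = 4; total = C(7,3) = 35.
P = 4/35 = 4/35 ≈ 0.1143.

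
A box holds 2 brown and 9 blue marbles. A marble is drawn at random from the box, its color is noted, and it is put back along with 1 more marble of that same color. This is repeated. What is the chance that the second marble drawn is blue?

Condition on the first draw. If first is blue (prob 9/11), second-blue has prob (10)/(12); if not (prob 2/11), it has prob 9/(12).
P = (9/11)·(10/12) + (2/11)·(9/12) = 9/11 ≈ 0.8182.

9/11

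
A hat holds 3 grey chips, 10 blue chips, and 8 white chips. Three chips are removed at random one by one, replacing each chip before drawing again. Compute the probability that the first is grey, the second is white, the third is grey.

8/1029

Multiply the conditional probability of each draw in order, with replacement (the composition resets each draw).
P = (3/21) · (8/21) · (3/21) = 8/1029 ≈ 0.0078.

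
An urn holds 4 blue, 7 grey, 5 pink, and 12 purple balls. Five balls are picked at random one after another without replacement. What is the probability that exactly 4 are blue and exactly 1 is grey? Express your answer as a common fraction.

Unordered draws without replacement: count favorable combinations over C(28,5).
Favorable = C(4,4) · C(7,1) · C(5,0) · C(12,0) = 7; total = C(28,5) = 98280.
P = 7/98280 = 1/14040 ≈ 0.0001.

1/14040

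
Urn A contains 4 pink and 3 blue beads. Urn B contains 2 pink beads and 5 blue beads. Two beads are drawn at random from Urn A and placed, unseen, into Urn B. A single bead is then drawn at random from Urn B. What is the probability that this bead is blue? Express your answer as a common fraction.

Condition on how many of the transferred beads are blue (from Urn A: 3 blue of 7; then Urn B has 9 total).
  0 blue: C(3,0)C(4,2)/C(7,2) = 2/7; then P = 5/9
  1 blue: C(3,1)C(4,1)/C(7,2) = 4/7; then P = 6/9
  2 blue: C(3,2)C(4,0)/C(7,2) = 1/7; then P = 7/9
P(blue from Urn B) = 41/63 ≈ 0.6508.

41/63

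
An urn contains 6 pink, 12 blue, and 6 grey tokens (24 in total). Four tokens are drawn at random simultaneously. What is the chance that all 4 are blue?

Unordered draws without replacement: count favorable combinations over C(24,4).
Favorable = C(6,0) · C(12,4) · C(6,0) = 495; total = C(24,4) = 10626.
P = 495/10626 = 15/322 ≈ 0.0466.

15/322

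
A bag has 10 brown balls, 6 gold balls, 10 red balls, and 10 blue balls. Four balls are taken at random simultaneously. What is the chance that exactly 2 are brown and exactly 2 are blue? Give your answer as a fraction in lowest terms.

45/1309

Unordered draws without replacement: count favorable combinations over C(36,4).
Favorable = C(10,2) · C(6,0) · C(10,0) · C(10,2) = 2025; total = C(36,4) = 58905.
P = 2025/58905 = 45/1309 ≈ 0.0344.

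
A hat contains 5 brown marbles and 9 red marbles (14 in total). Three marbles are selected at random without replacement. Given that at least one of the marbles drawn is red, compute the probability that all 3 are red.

14/59

P(all 3 red) = C(9,3)/C(14,3) = 3/13; P(at least one red) = 1 − C(5,3)/C(14,3) = 177/182.
Since 'all 3 red' ⊆ 'at least one red', P(all 3 | at least one) = 3/13 / 177/182 = 14/59 ≈ 0.2373.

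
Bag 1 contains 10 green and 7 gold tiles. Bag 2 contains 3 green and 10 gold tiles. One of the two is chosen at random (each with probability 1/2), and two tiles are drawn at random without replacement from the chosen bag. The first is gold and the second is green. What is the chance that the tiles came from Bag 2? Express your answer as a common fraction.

P(E | Bag 1) = 35/136; P(E | Bag 2) = 5/26.
P(E) = 1/2·35/136 + 1/2·5/26 = 795/3536.
By Bayes' rule, P(Bag 2 | E) = 5/52 / 795/3536 = 68/159 ≈ 0.4277.

68/159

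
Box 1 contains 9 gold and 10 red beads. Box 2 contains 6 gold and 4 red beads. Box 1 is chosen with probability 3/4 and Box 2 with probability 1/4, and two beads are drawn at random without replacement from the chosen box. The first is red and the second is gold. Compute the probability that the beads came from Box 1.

225/301

P(E | Box 1) = 5/19; P(E | Box 2) = 4/15.
P(E) = 3/4·5/19 + 1/4·4/15 = 301/1140.
By Bayes' rule, P(Box 1 | E) = 15/76 / 301/1140 = 225/301 ≈ 0.7475.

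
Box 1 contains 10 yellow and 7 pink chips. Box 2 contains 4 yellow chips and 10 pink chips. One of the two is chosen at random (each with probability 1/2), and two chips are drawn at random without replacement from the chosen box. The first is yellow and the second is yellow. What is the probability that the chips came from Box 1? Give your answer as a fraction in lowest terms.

P(E | Box 1) = 45/136; P(E | Box 2) = 6/91.
P(E) = 1/2·45/136 + 1/2·6/91 = 4911/24752.
By Bayes' rule, P(Box 1 | E) = 45/272 / 4911/24752 = 1365/1637 ≈ 0.8338.

1365/1637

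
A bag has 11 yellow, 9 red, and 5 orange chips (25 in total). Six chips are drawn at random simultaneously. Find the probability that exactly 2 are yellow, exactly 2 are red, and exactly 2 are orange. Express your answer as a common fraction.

18/161

Unordered draws without replacement: count favorable combinations over C(25,6).
Favorable = C(11,2) · C(9,2) · C(5,2) = 19800; total = C(25,6) = 177100.
P = 19800/177100 = 18/161 ≈ 0.1118.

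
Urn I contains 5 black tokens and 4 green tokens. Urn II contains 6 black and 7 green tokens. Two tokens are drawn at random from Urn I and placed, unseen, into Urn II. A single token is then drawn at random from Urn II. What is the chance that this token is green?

71/135

Condition on how many of the transferred tokens are green (from Urn I: 4 green of 9; then Urn II has 15 total).
  0 green: C(4,0)C(5,2)/C(9,2) = 5/18; then P = 7/15
  1 green: C(4,1)C(5,1)/C(9,2) = 5/9; then P = 8/15
  2 green: C(4,2)C(5,0)/C(9,2) = 1/6; then P = 9/15
P(green from Urn II) = 71/135 ≈ 0.5259.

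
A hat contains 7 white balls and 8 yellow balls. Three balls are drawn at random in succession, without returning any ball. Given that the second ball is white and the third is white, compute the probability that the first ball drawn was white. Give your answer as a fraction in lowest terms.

P(first=white and the second ball is white and the third is white) = (7/15)·(6/14)·(5/13) = 1/13.
P(E) = Σ over first color = 1/13 + 8/65 = 1/5.
By Bayes, P(first=white | E) = 1/13 / 1/5 = 5/13 ≈ 0.3846.

5/13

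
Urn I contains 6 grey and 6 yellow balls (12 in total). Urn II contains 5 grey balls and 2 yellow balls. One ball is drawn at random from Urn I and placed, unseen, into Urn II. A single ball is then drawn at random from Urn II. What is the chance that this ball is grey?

Condition on how many of the transferred balls are grey (from Urn I: 6 grey of 12; then Urn II has 8 total).
  0 grey: C(6,0)C(6,1)/C(12,1) = 1/2; then P = 5/8
  1 grey: C(6,1)C(6,0)/C(12,1) = 1/2; then P = 6/8
P(grey from Urn II) = 11/16 ≈ 0.6875.

11/16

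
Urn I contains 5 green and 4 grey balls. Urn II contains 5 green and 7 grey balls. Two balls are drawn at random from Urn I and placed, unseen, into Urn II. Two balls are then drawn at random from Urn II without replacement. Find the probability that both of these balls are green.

Condition on how many of the transferred balls are green (from Urn I: 5 green of 9; then Urn II has 14 total).
  0 green: C(5,0)C(4,2)/C(9,2) = 1/6; then P = C(5,2)/C(14,2) = 10/91
  1 green: C(5,1)C(4,1)/C(9,2) = 5/9; then P = C(6,2)/C(14,2) = 15/91
  2 green: C(5,2)C(4,0)/C(9,2) = 5/18; then P = C(7,2)/C(14,2) = 3/13
P(both green) = 95/546 ≈ 0.1740.

95/546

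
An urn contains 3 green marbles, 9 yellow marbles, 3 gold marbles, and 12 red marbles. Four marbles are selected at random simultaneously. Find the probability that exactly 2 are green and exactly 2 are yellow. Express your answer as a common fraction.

Unordered draws without replacement: count favorable combinations over C(27,4).
Favorable = C(3,2) · C(9,2) · C(3,0) · C(12,0) = 108; total = C(27,4) = 17550.
P = 108/17550 = 2/325 ≈ 0.0062.

2/325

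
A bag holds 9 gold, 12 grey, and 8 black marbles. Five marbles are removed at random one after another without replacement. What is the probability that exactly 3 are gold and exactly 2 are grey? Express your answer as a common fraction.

88/1885

Unordered draws without replacement: count favorable combinations over C(29,5).
Favorable = C(9,3) · C(12,2) · C(8,0) = 5544; total = C(29,5) = 118755.
P = 5544/118755 = 88/1885 ≈ 0.0467.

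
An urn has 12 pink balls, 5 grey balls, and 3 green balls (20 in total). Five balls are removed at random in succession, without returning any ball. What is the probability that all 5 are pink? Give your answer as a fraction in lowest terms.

33/646

Unordered draws without replacement: count favorable combinations over C(20,5).
Favorable = C(12,5) · C(5,0) · C(3,0) = 792; total = C(20,5) = 15504.
P = 792/15504 = 33/646 ≈ 0.0511.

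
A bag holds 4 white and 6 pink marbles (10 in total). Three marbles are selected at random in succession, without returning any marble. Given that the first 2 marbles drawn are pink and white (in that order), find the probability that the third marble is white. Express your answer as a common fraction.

After removing 1 white, 1 pink, the bag has 3 white out of 8 remaining.
P(third is white | given) = 3/8 ≈ 0.3750.

3/8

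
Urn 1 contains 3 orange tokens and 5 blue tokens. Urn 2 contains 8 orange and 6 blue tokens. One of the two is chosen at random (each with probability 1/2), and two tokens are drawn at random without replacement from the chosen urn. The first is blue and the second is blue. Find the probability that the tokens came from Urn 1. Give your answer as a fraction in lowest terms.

P(E | Urn 1) = 5/14; P(E | Urn 2) = 15/91.
P(E) = 1/2·5/14 + 1/2·15/91 = 95/364.
By Bayes' rule, P(Urn 1 | E) = 5/28 / 95/364 = 13/19 ≈ 0.6842.

13/19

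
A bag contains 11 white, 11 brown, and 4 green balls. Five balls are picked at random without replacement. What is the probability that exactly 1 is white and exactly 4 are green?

1/5980

Unordered draws without replacement: count favorable combinations over C(26,5).
Favorable = C(11,1) · C(11,0) · C(4,4) = 11; total = C(26,5) = 65780.
P = 11/65780 = 1/5980 ≈ 0.0002.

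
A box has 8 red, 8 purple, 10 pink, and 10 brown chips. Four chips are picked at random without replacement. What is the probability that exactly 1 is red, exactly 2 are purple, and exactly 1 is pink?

64/1683

Unordered draws without replacement: count favorable combinations over C(36,4).
Favorable = C(8,1) · C(8,2) · C(10,1) · C(10,0) = 2240; total = C(36,4) = 58905.
P = 2240/58905 = 64/1683 ≈ 0.0380.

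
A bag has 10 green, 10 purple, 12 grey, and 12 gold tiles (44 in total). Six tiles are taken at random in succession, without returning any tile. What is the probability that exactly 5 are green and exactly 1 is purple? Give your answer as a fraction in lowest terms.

90/252109

Unordered draws without replacement: count favorable combinations over C(44,6).
Favorable = C(10,5) · C(10,1) · C(12,0) · C(12,0) = 2520; total = C(44,6) = 7059052.
P = 2520/7059052 = 90/252109 ≈ 0.0004.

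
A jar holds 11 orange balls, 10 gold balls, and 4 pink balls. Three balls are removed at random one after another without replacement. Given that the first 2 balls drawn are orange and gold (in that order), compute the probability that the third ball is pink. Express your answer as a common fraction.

After removing 1 orange, 1 gold, the jar has 4 pink out of 23 remaining.
P(third is pink | given) = 4/23 ≈ 0.1739.

4/23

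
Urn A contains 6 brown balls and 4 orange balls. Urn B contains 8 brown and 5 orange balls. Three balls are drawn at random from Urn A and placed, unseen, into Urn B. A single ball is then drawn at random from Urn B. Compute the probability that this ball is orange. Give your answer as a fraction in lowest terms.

31/80

Condition on how many of the transferred balls are orange (from Urn A: 4 orange of 10; then Urn B has 16 total).
  0 orange: C(4,0)C(6,3)/C(10,3) = 1/6; then P = 5/16
  1 orange: C(4,1)C(6,2)/C(10,3) = 1/2; then P = 6/16
  2 orange: C(4,2)C(6,1)/C(10,3) = 3/10; then P = 7/16
  3 orange: C(4,3)C(6,0)/C(10,3) = 1/30; then P = 8/16
P(orange from Urn B) = 31/80 ≈ 0.3875.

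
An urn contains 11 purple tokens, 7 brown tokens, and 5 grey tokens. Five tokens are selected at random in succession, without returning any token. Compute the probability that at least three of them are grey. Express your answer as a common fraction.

1621/33649

Sum the hypergeometric tail for j = 3,…,5 grey tokens.
Favorable = C(5,3)·C(18,2) + C(5,4)·C(18,1) + C(5,5)·C(18,0) = 1621; total = C(23,5) = 33649.
P = 1621/33649 = 1621/33649 ≈ 0.0482.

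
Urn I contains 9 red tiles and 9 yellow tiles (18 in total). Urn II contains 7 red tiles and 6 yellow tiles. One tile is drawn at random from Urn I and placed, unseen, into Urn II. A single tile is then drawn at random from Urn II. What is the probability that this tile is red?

15/28

Condition on how many of the transferred tiles are red (from Urn I: 9 red of 18; then Urn II has 14 total).
  0 red: C(9,0)C(9,1)/C(18,1) = 1/2; then P = 7/14
  1 red: C(9,1)C(9,0)/C(18,1) = 1/2; then P = 8/14
P(red from Urn II) = 15/28 ≈ 0.5357.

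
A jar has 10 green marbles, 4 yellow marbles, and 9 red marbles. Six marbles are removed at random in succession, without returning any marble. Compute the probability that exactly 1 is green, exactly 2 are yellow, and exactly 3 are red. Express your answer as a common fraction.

240/4807

Unordered draws without replacement: count favorable combinations over C(23,6).
Favorable = C(10,1) · C(4,2) · C(9,3) = 5040; total = C(23,6) = 100947.
P = 5040/100947 = 240/4807 ≈ 0.0499.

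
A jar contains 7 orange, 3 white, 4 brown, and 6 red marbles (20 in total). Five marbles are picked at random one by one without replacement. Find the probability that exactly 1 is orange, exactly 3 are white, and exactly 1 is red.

Unordered draws without replacement: count favorable combinations over C(20,5).
Favorable = C(7,1) · C(3,3) · C(4,0) · C(6,1) = 42; total = C(20,5) = 15504.
P = 42/15504 = 7/2584 ≈ 0.0027.

7/2584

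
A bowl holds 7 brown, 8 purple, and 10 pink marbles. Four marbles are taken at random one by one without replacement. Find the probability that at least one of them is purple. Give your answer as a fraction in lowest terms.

Use the complement: P(at least one purple) = 1 − P(no purple).
P(none) = C(17,4)/C(25,4) = 2380/12650.
So P = 1 − 2380/12650 = 1027/1265 ≈ 0.8119.

1027/1265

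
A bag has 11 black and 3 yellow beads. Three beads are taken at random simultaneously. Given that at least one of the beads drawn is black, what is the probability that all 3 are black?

P(all 3 black) = C(11,3)/C(14,3) = 165/364; P(at least one black) = 1 − C(3,3)/C(14,3) = 363/364.
Since 'all 3 black' ⊆ 'at least one black', P(all 3 | at least one) = 165/364 / 363/364 = 5/11 ≈ 0.4545.

5/11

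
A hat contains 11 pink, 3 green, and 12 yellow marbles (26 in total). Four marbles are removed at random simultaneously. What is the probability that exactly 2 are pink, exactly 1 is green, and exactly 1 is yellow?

Unordered draws without replacement: count favorable combinations over C(26,4).
Favorable = C(11,2) · C(3,1) · C(12,1) = 1980; total = C(26,4) = 14950.
P = 1980/14950 = 198/1495 ≈ 0.1324.

198/1495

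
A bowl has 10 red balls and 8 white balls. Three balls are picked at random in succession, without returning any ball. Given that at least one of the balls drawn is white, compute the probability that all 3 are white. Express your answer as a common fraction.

P(all 3 white) = C(8,3)/C(18,3) = 7/102; P(at least one white) = 1 − C(10,3)/C(18,3) = 29/34.
Since 'all 3 white' ⊆ 'at least one white', P(all 3 | at least one) = 7/102 / 29/34 = 7/87 ≈ 0.0805.

7/87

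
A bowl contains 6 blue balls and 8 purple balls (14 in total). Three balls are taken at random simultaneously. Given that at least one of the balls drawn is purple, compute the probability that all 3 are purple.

P(all 3 purple) = C(8,3)/C(14,3) = 2/13; P(at least one purple) = 1 − C(6,3)/C(14,3) = 86/91.
Since 'all 3 purple' ⊆ 'at least one purple', P(all 3 | at least one) = 2/13 / 86/91 = 7/43 ≈ 0.1628.

7/43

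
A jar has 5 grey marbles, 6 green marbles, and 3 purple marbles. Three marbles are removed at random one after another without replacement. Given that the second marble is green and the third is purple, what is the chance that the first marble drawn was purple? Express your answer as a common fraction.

P(first=purple and the second marble is green and the third is purple) = (3/14)·(6/13)·(2/12) = 3/182.
P(E) = Σ over first color = 15/364 + 15/364 + 3/182 = 9/91.
By Bayes, P(first=purple | E) = 3/182 / 9/91 = 1/6 ≈ 0.1667.

1/6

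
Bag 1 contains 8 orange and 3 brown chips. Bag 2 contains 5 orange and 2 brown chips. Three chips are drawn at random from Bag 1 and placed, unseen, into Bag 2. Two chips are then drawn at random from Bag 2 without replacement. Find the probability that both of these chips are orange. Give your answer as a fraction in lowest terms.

Condition on how many of the transferred chips are orange (from Bag 1: 8 orange of 11; then Bag 2 has 10 total).
  0 orange: C(8,0)C(3,3)/C(11,3) = 1/165; then P = C(5,2)/C(10,2) = 2/9
  1 orange: C(8,1)C(3,2)/C(11,3) = 8/55; then P = C(6,2)/C(10,2) = 1/3
  2 orange: C(8,2)C(3,1)/C(11,3) = 28/55; then P = C(7,2)/C(10,2) = 7/15
  3 orange: C(8,3)C(3,0)/C(11,3) = 56/165; then P = C(8,2)/C(10,2) = 28/45
P(both orange) = 1234/2475 ≈ 0.4986.

1234/2475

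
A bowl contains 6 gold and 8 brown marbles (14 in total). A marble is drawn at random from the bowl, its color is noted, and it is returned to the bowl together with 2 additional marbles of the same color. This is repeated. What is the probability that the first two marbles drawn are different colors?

Either gold then brown, or brown then gold; after the first draw the total is 16.
P = (6/14)·(8/16) + (8/14)·(6/16) = 3/7 ≈ 0.4286.

3/7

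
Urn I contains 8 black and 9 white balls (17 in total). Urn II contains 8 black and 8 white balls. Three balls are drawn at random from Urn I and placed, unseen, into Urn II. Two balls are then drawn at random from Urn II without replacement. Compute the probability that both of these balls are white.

Condition on how many of the transferred balls are white (from Urn I: 9 white of 17; then Urn II has 19 total).
  0 white: C(9,0)C(8,3)/C(17,3) = 7/85; then P = C(8,2)/C(19,2) = 28/171
  1 white: C(9,1)C(8,2)/C(17,3) = 63/170; then P = C(9,2)/C(19,2) = 4/19
  2 white: C(9,2)C(8,1)/C(17,3) = 36/85; then P = C(10,2)/C(19,2) = 5/19
  3 white: C(9,3)C(8,0)/C(17,3) = 21/170; then P = C(11,2)/C(19,2) = 55/171
P(both white) = 83/342 ≈ 0.2427.

83/342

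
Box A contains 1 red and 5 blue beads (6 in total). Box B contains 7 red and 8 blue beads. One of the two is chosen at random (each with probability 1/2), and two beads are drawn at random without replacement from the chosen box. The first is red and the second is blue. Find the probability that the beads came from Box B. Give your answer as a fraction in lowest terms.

P(E | Box A) = 1/6; P(E | Box B) = 4/15.
P(E) = 1/2·1/6 + 1/2·4/15 = 13/60.
By Bayes' rule, P(Box B | E) = 2/15 / 13/60 = 8/13 ≈ 0.6154.

8/13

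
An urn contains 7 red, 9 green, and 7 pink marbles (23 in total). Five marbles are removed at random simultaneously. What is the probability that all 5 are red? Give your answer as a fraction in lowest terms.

3/4807

Unordered draws without replacement: count favorable combinations over C(23,5).
Favorable = C(7,5) · C(9,0) · C(7,0) = 21; total = C(23,5) = 33649.
P = 21/33649 = 3/4807 ≈ 0.0006.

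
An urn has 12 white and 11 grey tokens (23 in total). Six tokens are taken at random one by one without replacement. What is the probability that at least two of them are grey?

Sum the hypergeometric tail for j = 2,…,6 grey tokens.
Favorable = C(11,2)·C(12,4) + C(11,3)·C(12,3) + C(11,4)·C(12,2) + C(11,5)·C(12,1) + C(11,6)·C(12,0) = 91311; total = C(23,6) = 100947.
P = 91311/100947 = 2767/3059 ≈ 0.9045.

2767/3059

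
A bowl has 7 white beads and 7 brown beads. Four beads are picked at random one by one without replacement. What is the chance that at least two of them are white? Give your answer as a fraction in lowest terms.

Sum the hypergeometric tail for j = 2,…,4 white beads.
Favorable = C(7,2)·C(7,2) + C(7,3)·C(7,1) + C(7,4)·C(7,0) = 721; total = C(14,4) = 1001.
P = 721/1001 = 103/143 ≈ 0.7203.

103/143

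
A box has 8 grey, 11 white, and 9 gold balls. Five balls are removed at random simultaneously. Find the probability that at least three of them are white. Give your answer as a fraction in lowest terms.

132/455

Sum the hypergeometric tail for j = 3,…,5 white balls.
Favorable = C(11,3)·C(17,2) + C(11,4)·C(17,1) + C(11,5)·C(17,0) = 28512; total = C(28,5) = 98280.
P = 28512/98280 = 132/455 ≈ 0.2901.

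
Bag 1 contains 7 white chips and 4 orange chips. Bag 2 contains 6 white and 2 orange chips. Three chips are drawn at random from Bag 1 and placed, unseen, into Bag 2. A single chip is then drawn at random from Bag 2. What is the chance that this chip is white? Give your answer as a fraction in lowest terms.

Condition on how many of the transferred chips are white (from Bag 1: 7 white of 11; then Bag 2 has 11 total).
  0 white: C(7,0)C(4,3)/C(11,3) = 4/165; then P = 6/11
  1 white: C(7,1)C(4,2)/C(11,3) = 14/55; then P = 7/11
  2 white: C(7,2)C(4,1)/C(11,3) = 28/55; then P = 8/11
  3 white: C(7,3)C(4,0)/C(11,3) = 7/33; then P = 9/11
P(white from Bag 2) = 87/121 ≈ 0.7190.

87/121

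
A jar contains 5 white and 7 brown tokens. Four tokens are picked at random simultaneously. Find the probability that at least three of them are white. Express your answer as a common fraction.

5/33

Sum the hypergeometric tail for j = 3,…,4 white tokens.
Favorable = C(5,3)·C(7,1) + C(5,4)·C(7,0) = 75; total = C(12,4) = 495.
P = 75/495 = 5/33 ≈ 0.1515.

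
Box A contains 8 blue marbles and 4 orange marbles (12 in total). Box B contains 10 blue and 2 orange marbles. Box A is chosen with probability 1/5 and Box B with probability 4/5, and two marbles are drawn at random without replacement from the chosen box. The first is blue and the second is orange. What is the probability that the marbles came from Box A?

P(E | Box A) = 8/33; P(E | Box B) = 5/33.
P(E) = 1/5·8/33 + 4/5·5/33 = 28/165.
By Bayes' rule, P(Box A | E) = 8/165 / 28/165 = 2/7 ≈ 0.2857.

2/7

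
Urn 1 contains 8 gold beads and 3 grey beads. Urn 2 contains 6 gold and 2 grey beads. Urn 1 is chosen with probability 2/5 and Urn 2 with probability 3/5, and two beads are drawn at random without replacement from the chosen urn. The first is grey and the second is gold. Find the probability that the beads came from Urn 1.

P(E | Urn 1) = 12/55; P(E | Urn 2) = 3/14.
P(E) = 2/5·12/55 + 3/5·3/14 = 831/3850.
By Bayes' rule, P(Urn 1 | E) = 24/275 / 831/3850 = 112/277 ≈ 0.4043.

112/277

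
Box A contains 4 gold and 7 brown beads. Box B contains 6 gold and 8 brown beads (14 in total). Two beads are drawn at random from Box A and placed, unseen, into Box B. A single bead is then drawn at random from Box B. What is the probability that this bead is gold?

Condition on how many of the transferred beads are gold (from Box A: 4 gold of 11; then Box B has 16 total).
  0 gold: C(4,0)C(7,2)/C(11,2) = 21/55; then P = 6/16
  1 gold: C(4,1)C(7,1)/C(11,2) = 28/55; then P = 7/16
  2 gold: C(4,2)C(7,0)/C(11,2) = 6/55; then P = 8/16
P(gold from Box B) = 37/88 ≈ 0.4205.

37/88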